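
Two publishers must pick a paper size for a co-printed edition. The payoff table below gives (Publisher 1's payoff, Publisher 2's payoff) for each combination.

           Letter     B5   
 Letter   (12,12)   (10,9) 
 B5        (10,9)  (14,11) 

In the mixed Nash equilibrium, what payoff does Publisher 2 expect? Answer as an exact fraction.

Publisher 1 mixes with probability p on Letter, chosen so Publisher 2 is indifferent: 12p + 9(1−p) = 9p + 11(1−p) gives p = 2/5.
Publisher 2's expected payoff is 12·2/5 + 9·3/5 = 51/5.

51/5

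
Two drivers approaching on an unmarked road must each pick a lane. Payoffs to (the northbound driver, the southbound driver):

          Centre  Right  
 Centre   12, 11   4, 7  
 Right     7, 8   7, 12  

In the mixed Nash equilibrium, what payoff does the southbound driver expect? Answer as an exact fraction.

19/2

The northbound driver mixes with probability p on Centre, chosen so the southbound driver is indifferent: 11p + 8(1−p) = 7p + 12(1−p) gives p = 1/2.
The southbound driver's expected payoff is 11·1/2 + 8·1/2 = 19/2.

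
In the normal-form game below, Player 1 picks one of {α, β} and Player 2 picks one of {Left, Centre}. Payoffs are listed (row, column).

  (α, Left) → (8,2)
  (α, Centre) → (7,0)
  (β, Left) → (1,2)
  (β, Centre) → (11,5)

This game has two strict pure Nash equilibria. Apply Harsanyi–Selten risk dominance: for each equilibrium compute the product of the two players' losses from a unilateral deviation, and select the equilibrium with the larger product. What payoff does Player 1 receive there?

8

At (α, Left): Player 1 loses 8 − 1 = 7 by deviating; Player 2 loses 2 − 0 = 2. Product = 7·2 = 14.
At (β, Centre): Player 1 loses 11 − 7 = 4 by deviating; Player 2 loses 5 − 2 = 3. Product = 4·3 = 12.
14 > 12, so (α, Left) is risk-dominant. Player 1's payoff there is 8.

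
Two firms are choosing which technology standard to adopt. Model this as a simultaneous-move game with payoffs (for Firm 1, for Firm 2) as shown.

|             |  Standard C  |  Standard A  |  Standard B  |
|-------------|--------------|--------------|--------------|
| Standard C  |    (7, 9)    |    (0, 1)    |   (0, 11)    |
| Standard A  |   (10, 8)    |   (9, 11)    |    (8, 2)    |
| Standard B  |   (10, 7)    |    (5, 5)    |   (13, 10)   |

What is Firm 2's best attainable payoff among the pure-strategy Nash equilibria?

11

Both Standard A is a pure NE (Firm 1: 9 ≥ 5; Firm 2: 11 ≥ 8). Firm 2 gets 11.
Both Standard B is a pure NE (Firm 1: 13 ≥ 8; Firm 2: 10 ≥ 7). Firm 2 gets 10.
Every other cell has a profitable deviation for at least one player. Highest of {11, 10} is 11.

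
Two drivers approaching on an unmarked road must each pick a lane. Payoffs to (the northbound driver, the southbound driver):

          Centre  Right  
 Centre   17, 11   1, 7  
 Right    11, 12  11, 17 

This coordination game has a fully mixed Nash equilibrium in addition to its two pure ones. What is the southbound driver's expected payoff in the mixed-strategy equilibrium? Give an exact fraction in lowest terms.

103/9

The northbound driver mixes with probability p on Centre, chosen so the southbound driver is indifferent: 11p + 12(1−p) = 7p + 17(1−p) gives p = 5/9.
The southbound driver's expected payoff is 11·5/9 + 12·4/9 = 103/9.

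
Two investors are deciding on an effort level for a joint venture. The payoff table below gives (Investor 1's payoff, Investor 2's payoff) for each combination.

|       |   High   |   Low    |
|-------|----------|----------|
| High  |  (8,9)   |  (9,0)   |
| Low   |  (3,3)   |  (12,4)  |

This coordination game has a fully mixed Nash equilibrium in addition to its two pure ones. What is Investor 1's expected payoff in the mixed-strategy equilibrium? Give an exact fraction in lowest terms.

69/8

Investor 2 mixes with probability q on High, chosen so Investor 1 is indifferent: 8q + 9(1−q) = 3q + 12(1−q) gives q = 3/8.
Investor 1's expected payoff (from either row, since indifferent) is 8·3/8 + 9·5/8 = 69/8.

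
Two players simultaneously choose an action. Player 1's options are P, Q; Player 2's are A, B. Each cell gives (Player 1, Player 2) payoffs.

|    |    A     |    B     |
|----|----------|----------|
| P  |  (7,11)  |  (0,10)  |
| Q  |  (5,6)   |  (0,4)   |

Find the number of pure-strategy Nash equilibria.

1

(P, A): Player 1 gets 7 (best alternative 5); Player 2 gets 11 (best alternative 10). Neither deviates — NE.
(Q, B) is not a NE: Player 2 would switch to A (6 > 4).
No other cell survives both best-response checks, so there is 1 pure NE.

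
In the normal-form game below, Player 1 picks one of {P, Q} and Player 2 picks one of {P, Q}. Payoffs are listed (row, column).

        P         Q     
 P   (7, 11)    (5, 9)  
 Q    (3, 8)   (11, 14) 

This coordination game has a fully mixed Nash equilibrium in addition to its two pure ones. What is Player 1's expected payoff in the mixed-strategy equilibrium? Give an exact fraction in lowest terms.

31/5

Player 2 mixes with probability q on P, chosen so Player 1 is indifferent: 7q + 5(1−q) = 3q + 11(1−q) gives q = 3/5.
Player 1's expected payoff (from either row, since indifferent) is 7·3/5 + 5·2/5 = 31/5.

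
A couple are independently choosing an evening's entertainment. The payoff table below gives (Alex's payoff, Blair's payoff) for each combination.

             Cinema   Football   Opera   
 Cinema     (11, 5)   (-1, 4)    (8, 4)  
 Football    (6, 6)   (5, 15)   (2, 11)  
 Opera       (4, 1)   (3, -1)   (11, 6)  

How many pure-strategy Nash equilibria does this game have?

3

Both Cinema: Alex gets 11 (best alternative 6); Blair gets 5 (best alternative 4). Neither deviates — NE.
Both Football: Alex gets 5 (best alternative 3); Blair gets 15 (best alternative 11). Neither deviates — NE.
Both Opera: Alex gets 11 (best alternative 8); Blair gets 6 (best alternative 1). Neither deviates — NE.
(Cinema, Opera) is not a NE: Alex would switch to Opera (11 > 8).
No other cell survives both best-response checks, so there are 3 pure NE.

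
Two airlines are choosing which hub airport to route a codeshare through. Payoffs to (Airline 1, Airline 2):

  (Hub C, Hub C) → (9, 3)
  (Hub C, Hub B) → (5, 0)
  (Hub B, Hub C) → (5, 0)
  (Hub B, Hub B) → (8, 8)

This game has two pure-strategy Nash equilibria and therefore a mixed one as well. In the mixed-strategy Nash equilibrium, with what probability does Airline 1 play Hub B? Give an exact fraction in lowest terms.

Airline 1's mix p on Hub C must make Airline 2 indifferent between Hub C and Hub B.
Airline 2's payoff from Hub C: 3p + 0(1−p). From Hub B: 0p + 8(1−p).
Set equal: 3p = 8(1−p) → p = 8/11.
Probability on Hub B is 1 − 8/11 = 3/11.

3/11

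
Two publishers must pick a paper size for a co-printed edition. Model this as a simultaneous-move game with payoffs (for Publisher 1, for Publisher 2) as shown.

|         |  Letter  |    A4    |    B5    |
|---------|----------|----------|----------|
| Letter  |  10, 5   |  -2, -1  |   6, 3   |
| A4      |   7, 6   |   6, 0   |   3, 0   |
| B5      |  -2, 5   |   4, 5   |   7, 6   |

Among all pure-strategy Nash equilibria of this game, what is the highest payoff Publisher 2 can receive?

Both Letter is a pure NE (Publisher 1: 10 ≥ 7; Publisher 2: 5 ≥ 3). Publisher 2 gets 5.
Both B5 is a pure NE (Publisher 1: 7 ≥ 6; Publisher 2: 6 ≥ 5). Publisher 2 gets 6.
Every other cell has a profitable deviation for at least one player. Highest of {5, 6} is 6.

6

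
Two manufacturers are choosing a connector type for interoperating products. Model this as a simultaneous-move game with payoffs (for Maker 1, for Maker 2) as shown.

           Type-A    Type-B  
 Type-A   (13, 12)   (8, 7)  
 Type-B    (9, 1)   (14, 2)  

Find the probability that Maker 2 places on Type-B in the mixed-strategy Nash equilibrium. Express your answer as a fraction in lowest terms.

2/5

Maker 2's mix q on Type-A must make Maker 1 indifferent between Type-A and Type-B.
Maker 1's payoff from Type-A: 13q + 8(1−q). From Type-B: 9q + 14(1−q).
Set equal: 4q = 6(1−q) → q = 6/10 = 3/5.
Probability on Type-B is 1 − 3/5 = 2/5.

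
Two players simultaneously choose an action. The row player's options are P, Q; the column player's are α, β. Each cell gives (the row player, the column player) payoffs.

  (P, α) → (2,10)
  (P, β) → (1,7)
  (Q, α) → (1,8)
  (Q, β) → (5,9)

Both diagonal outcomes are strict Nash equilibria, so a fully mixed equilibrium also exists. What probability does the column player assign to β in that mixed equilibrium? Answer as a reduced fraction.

1/5

The column player's mix q on α must make the row player indifferent between P and Q.
The row player's payoff from P: 2q + 1(1−q). From Q: 1q + 5(1−q).
Set equal: 1q = 4(1−q) → q = 4/5.
Probability on β is 1 − 4/5 = 1/5.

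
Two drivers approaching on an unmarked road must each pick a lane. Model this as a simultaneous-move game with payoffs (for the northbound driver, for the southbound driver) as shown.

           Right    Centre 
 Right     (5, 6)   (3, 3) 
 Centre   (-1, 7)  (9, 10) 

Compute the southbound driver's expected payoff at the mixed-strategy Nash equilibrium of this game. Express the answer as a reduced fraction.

13/2

The northbound driver mixes with probability p on Right, chosen so the southbound driver is indifferent: 6p + 7(1−p) = 3p + 10(1−p) gives p = 1/2.
The southbound driver's expected payoff is 6·1/2 + 7·1/2 = 13/2.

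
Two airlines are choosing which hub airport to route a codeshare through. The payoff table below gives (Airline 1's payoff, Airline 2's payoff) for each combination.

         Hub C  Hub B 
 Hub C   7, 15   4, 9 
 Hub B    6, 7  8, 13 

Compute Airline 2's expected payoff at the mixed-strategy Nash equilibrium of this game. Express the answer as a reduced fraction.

11

Airline 1 mixes with probability p on Hub C, chosen so Airline 2 is indifferent: 15p + 7(1−p) = 9p + 13(1−p) gives p = 1/2.
Airline 2's expected payoff is 15·1/2 + 7·1/2 = 11.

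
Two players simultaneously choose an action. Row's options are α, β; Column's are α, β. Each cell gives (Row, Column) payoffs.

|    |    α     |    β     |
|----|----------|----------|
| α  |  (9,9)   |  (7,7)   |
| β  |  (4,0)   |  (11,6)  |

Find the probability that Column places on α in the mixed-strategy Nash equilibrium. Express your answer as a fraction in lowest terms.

4/9

Column's mix q on α must make Row indifferent between α and β.
Row's payoff from α: 9q + 7(1−q). From β: 4q + 11(1−q).
Set equal: 5q = 4(1−q) → q = 4/9.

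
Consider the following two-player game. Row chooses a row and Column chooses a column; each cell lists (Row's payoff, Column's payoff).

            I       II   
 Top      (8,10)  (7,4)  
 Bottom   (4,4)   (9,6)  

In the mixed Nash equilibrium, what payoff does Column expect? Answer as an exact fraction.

Row mixes with probability p on Top, chosen so Column is indifferent: 10p + 4(1−p) = 4p + 6(1−p) gives p = 1/4.
Column's expected payoff is 10·1/4 + 4·3/4 = 11/2.

11/2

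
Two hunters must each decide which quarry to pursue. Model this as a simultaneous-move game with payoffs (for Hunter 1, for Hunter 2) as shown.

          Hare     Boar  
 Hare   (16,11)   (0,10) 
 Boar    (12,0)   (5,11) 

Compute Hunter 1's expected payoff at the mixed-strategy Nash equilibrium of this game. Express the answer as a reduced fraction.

80/9

Hunter 2 mixes with probability q on Hare, chosen so Hunter 1 is indifferent: 16q + 0(1−q) = 12q + 5(1−q) gives q = 5/9.
Hunter 1's expected payoff (from either row, since indifferent) is 16·5/9 + 0·4/9 = 80/9.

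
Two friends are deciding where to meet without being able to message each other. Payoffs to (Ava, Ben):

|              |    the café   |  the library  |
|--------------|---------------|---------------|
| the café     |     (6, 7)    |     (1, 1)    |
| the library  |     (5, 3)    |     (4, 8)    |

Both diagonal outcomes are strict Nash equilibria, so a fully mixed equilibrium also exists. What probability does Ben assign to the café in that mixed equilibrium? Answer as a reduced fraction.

Ben's mix q on the café must make Ava indifferent between the café and the library.
Ava's payoff from the café: 6q + 1(1−q). From the library: 5q + 4(1−q).
Set equal: 1q = 3(1−q) → q = 3/4.

3/4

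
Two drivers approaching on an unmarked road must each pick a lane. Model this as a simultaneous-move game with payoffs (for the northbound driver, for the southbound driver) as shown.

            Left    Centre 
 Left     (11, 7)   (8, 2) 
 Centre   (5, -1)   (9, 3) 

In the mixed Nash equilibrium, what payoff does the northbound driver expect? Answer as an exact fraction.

59/7

The southbound driver mixes with probability q on Left, chosen so the northbound driver is indifferent: 11q + 8(1−q) = 5q + 9(1−q) gives q = 1/7.
The northbound driver's expected payoff (from either row, since indifferent) is 11·1/7 + 8·6/7 = 59/7.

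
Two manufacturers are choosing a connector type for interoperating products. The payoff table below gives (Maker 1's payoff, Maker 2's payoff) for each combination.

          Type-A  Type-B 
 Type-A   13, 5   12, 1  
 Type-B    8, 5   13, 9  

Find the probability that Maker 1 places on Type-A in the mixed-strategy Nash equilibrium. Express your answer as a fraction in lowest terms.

1/2

Maker 1's mix p on Type-A must make Maker 2 indifferent between Type-A and Type-B.
Maker 2's payoff from Type-A: 5p + 5(1−p). From Type-B: 1p + 9(1−p).
Set equal: 4p = 4(1−p) → p = 4/8 = 1/2.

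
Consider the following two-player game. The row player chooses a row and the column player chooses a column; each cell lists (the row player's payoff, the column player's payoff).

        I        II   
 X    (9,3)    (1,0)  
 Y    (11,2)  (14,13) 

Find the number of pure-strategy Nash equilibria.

1

(Y, II): the row player gets 14 (best alternative 1); the column player gets 13 (best alternative 2). Neither deviates — NE.
(X, I) is not a NE: the row player would switch to Y (11 > 9).
No other cell survives both best-response checks, so there is 1 pure NE.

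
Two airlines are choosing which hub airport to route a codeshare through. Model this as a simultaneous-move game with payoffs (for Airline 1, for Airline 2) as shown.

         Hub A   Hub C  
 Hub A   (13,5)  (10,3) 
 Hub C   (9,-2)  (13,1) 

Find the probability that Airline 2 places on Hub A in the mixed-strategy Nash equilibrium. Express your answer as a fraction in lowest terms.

3/7

Airline 2's mix q on Hub A must make Airline 1 indifferent between Hub A and Hub C.
Airline 1's payoff from Hub A: 13q + 10(1−q). From Hub C: 9q + 13(1−q).
Set equal: 4q = 3(1−q) → q = 3/7.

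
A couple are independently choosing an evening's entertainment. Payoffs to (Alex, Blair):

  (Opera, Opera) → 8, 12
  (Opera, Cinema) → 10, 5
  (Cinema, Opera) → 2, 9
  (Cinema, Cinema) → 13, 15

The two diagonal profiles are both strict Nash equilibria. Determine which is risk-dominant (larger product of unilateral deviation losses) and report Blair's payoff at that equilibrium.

12

At both Opera: Alex loses 8 − 2 = 6 by deviating; Blair loses 12 − 5 = 7. Product = 6·7 = 42.
At both Cinema: Alex loses 13 − 10 = 3 by deviating; Blair loses 15 − 9 = 6. Product = 3·6 = 18.
42 > 18, so both Opera is risk-dominant. Blair's payoff there is 12.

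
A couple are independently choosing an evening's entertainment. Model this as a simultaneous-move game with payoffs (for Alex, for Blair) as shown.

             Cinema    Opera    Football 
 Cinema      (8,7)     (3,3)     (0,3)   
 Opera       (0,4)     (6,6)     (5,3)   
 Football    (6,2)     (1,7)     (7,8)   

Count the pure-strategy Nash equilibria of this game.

3

Both Cinema: Alex gets 8 (best alternative 6); Blair gets 7 (best alternative 3). Neither deviates — NE.
Both Opera: Alex gets 6 (best alternative 3); Blair gets 6 (best alternative 4). Neither deviates — NE.
Both Football: Alex gets 7 (best alternative 5); Blair gets 8 (best alternative 7). Neither deviates — NE.
(Football, Opera) is not a NE: Alex would switch to Opera (6 > 1).
No other cell survives both best-response checks, so there are 3 pure NE.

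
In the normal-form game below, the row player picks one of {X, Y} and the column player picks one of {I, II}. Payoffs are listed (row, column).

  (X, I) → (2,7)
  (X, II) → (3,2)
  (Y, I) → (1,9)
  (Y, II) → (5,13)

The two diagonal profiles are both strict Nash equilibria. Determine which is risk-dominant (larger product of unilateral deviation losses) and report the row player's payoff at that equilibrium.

At (X, I): the row player loses 2 − 1 = 1 by deviating; the column player loses 7 − 2 = 5. Product = 1·5 = 5.
At (Y, II): the row player loses 5 − 3 = 2 by deviating; the column player loses 13 − 9 = 4. Product = 2·4 = 8.
8 > 5, so (Y, II) is risk-dominant. The row player's payoff there is 5.

5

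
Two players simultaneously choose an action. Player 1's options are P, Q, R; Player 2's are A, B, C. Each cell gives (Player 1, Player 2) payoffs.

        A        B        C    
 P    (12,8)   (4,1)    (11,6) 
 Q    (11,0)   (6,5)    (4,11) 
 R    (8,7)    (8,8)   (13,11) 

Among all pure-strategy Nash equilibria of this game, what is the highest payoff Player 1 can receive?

13

(P, A) is a pure NE (Player 1: 12 ≥ 11; Player 2: 8 ≥ 6). Player 1 gets 12.
(R, C) is a pure NE (Player 1: 13 ≥ 11; Player 2: 11 ≥ 8). Player 1 gets 13.
Every other cell has a profitable deviation for at least one player. Highest of {12, 13} is 13.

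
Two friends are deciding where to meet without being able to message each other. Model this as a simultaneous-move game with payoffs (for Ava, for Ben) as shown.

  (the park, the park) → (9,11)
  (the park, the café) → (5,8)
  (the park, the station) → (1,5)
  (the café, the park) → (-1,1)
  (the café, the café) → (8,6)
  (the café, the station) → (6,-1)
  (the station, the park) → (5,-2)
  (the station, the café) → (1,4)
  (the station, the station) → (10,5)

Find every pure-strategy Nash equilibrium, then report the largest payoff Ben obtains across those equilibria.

Both the park is a pure NE (Ava: 9 ≥ 5; Ben: 11 ≥ 8). Ben gets 11.
Both the café is a pure NE (Ava: 8 ≥ 5; Ben: 6 ≥ 1). Ben gets 6.
Both the station is a pure NE (Ava: 10 ≥ 6; Ben: 5 ≥ 4). Ben gets 5.
Every other cell has a profitable deviation for at least one player. Highest of {11, 6, 5} is 11.

11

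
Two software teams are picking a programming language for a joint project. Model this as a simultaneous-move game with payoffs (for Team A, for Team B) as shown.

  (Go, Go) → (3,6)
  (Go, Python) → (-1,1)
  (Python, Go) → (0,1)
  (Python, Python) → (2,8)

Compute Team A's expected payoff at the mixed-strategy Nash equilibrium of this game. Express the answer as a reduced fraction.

Team B mixes with probability q on Go, chosen so Team A is indifferent: 3q + (-1)(1−q) = 0q + 2(1−q) gives q = 1/2.
Team A's expected payoff (from either row, since indifferent) is 3·1/2 + (-1)·1/2 = 1.

1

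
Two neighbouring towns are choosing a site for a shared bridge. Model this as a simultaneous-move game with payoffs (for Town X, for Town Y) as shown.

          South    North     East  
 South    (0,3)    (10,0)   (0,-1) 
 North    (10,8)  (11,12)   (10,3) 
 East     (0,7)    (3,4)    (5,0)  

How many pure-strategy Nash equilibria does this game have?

Both North: Town X gets 11 (best alternative 10); Town Y gets 12 (best alternative 8). Neither deviates — NE.
Both South is not a NE: Town X would switch to North (10 > 0).
No other cell survives both best-response checks, so there is 1 pure NE.

1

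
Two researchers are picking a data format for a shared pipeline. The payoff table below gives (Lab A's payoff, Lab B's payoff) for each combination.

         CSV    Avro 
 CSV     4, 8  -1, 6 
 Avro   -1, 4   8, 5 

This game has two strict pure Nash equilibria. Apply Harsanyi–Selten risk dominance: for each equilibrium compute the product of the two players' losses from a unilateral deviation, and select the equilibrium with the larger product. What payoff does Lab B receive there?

8

At both CSV: Lab A loses 4 − (-1) = 5 by deviating; Lab B loses 8 − 6 = 2. Product = 5·2 = 10.
At both Avro: Lab A loses 8 − (-1) = 9 by deviating; Lab B loses 5 − 4 = 1. Product = 9·1 = 9.
10 > 9, so both CSV is risk-dominant. Lab B's payoff there is 8.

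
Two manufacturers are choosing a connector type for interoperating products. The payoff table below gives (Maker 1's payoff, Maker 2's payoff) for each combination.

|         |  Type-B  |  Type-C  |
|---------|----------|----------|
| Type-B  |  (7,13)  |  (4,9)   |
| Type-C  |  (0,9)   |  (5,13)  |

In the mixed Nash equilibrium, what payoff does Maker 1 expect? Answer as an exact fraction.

Maker 2 mixes with probability q on Type-B, chosen so Maker 1 is indifferent: 7q + 4(1−q) = 0q + 5(1−q) gives q = 1/8.
Maker 1's expected payoff (from either row, since indifferent) is 7·1/8 + 4·7/8 = 35/8.

35/8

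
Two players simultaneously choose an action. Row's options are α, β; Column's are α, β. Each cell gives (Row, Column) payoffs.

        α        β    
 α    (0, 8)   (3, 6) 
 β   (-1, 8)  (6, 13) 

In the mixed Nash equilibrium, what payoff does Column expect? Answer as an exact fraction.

Row mixes with probability p on α, chosen so Column is indifferent: 8p + 8(1−p) = 6p + 13(1−p) gives p = 5/7.
Column's expected payoff is 8·5/7 + 8·2/7 = 8.

8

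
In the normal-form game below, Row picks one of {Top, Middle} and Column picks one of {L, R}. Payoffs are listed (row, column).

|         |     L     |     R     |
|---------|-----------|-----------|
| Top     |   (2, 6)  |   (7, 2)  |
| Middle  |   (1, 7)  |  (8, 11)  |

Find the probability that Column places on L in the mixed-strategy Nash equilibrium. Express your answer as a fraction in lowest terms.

Column's mix q on L must make Row indifferent between Top and Middle.
Row's payoff from Top: 2q + 7(1−q). From Middle: 1q + 8(1−q).
Set equal: 1q = 1(1−q) → q = 1/2.

1/2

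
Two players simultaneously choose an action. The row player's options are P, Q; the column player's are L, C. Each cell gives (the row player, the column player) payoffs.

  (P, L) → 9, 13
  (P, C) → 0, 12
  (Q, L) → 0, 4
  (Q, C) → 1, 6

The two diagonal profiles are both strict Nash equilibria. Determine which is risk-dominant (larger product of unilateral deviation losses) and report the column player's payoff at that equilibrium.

At (P, L): the row player loses 9 − 0 = 9 by deviating; the column player loses 13 − 12 = 1. Product = 9·1 = 9.
At (Q, C): the row player loses 1 − 0 = 1 by deviating; the column player loses 6 − 4 = 2. Product = 1·2 = 2.
9 > 2, so (P, L) is risk-dominant. The column player's payoff there is 13.

13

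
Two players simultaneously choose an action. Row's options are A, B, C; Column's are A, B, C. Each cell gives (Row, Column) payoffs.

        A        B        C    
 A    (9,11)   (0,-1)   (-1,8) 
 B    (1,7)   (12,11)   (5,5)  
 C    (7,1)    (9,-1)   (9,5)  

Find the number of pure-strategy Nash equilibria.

Both A: Row gets 9 (best alternative 7); Column gets 11 (best alternative 8). Neither deviates — NE.
Both B: Row gets 12 (best alternative 9); Column gets 11 (best alternative 7). Neither deviates — NE.
Both C: Row gets 9 (best alternative 5); Column gets 5 (best alternative 1). Neither deviates — NE.
(A, C) is not a NE: Row would switch to C (9 > -1).
No other cell survives both best-response checks, so there are 3 pure NE.

3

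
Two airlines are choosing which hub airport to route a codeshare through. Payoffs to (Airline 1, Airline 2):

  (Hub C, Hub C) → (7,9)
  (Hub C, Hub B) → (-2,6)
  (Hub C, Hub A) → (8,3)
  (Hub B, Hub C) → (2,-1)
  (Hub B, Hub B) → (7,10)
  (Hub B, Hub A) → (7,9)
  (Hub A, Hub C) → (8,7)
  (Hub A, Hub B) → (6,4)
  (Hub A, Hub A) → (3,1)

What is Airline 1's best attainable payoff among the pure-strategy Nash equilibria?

Both Hub B is a pure NE (Airline 1: 7 ≥ 6; Airline 2: 10 ≥ 9). Airline 1 gets 7.
(Hub A, Hub C) is a pure NE (Airline 1: 8 ≥ 7; Airline 2: 7 ≥ 4). Airline 1 gets 8.
Every other cell has a profitable deviation for at least one player. Highest of {7, 8} is 8.

8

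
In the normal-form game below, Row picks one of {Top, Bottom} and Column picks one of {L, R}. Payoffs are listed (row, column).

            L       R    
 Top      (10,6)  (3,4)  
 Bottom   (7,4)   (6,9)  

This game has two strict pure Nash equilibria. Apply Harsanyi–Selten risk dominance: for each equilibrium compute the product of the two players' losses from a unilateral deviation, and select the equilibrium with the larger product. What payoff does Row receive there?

6

At (Top, L): Row loses 10 − 7 = 3 by deviating; Column loses 6 − 4 = 2. Product = 3·2 = 6.
At (Bottom, R): Row loses 6 − 3 = 3 by deviating; Column loses 9 − 4 = 5. Product = 3·5 = 15.
15 > 6, so (Bottom, R) is risk-dominant. Row's payoff there is 6.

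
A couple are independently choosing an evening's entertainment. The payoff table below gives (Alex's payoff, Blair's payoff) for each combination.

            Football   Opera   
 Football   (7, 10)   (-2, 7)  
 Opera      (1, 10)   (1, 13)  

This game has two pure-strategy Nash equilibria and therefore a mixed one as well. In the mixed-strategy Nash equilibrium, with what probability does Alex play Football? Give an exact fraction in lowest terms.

Alex's mix p on Football must make Blair indifferent between Football and Opera.
Blair's payoff from Football: 10p + 10(1−p). From Opera: 7p + 13(1−p).
Set equal: 3p = 3(1−p) → p = 3/6 = 1/2.

1/2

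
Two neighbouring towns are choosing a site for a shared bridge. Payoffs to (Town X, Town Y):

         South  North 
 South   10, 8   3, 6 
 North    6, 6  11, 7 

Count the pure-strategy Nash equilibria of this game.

Both South: Town X gets 10 (best alternative 6); Town Y gets 8 (best alternative 6). Neither deviates — NE.
Both North: Town X gets 11 (best alternative 3); Town Y gets 7 (best alternative 6). Neither deviates — NE.
(North, South) is not a NE: Town X would switch to South (10 > 6).
No other cell survives both best-response checks, so there are 2 pure NE.

2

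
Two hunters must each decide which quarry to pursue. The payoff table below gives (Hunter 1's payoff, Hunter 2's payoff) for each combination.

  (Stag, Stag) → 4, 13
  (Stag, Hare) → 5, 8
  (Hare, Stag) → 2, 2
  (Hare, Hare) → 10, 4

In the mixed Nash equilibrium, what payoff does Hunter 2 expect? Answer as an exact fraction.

36/7

Hunter 1 mixes with probability p on Stag, chosen so Hunter 2 is indifferent: 13p + 2(1−p) = 8p + 4(1−p) gives p = 2/7.
Hunter 2's expected payoff is 13·2/7 + 2·5/7 = 36/7.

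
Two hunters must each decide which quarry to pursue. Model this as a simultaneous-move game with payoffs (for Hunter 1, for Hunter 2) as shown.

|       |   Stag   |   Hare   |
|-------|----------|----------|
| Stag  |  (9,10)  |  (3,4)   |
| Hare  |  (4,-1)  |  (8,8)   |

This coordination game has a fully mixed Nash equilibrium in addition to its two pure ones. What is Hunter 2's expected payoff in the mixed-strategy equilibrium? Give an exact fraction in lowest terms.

Hunter 1 mixes with probability p on Stag, chosen so Hunter 2 is indifferent: 10p + (-1)(1−p) = 4p + 8(1−p) gives p = 3/5.
Hunter 2's expected payoff is 10·3/5 + (-1)·2/5 = 28/5.

28/5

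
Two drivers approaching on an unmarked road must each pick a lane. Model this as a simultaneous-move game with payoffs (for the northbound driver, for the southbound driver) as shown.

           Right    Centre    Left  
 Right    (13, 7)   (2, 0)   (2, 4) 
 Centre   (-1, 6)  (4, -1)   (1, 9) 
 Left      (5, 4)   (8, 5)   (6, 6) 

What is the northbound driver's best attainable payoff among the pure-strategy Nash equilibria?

Both Right is a pure NE (the northbound driver: 13 ≥ 5; the southbound driver: 7 ≥ 4). The northbound driver gets 13.
Both Left is a pure NE (the northbound driver: 6 ≥ 2; the southbound driver: 6 ≥ 5). The northbound driver gets 6.
Every other cell has a profitable deviation for at least one player. Highest of {13, 6} is 13.

13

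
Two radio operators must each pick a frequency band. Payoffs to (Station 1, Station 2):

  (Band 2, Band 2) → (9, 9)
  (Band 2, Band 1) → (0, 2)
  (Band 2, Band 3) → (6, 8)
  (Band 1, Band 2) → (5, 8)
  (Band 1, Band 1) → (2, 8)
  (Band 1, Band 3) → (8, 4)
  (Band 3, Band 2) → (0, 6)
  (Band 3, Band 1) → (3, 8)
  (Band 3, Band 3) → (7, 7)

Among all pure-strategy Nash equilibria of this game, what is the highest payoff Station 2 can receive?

9

Both Band 2 is a pure NE (Station 1: 9 ≥ 5; Station 2: 9 ≥ 8). Station 2 gets 9.
(Band 3, Band 1) is a pure NE (Station 1: 3 ≥ 2; Station 2: 8 ≥ 7). Station 2 gets 8.
Every other cell has a profitable deviation for at least one player. Highest of {9, 8} is 9.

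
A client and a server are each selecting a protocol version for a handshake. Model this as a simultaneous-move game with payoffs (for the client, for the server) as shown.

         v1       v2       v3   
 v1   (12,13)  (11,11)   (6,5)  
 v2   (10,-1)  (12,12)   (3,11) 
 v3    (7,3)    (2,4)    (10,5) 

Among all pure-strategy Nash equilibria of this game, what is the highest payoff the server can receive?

13

Both v1 is a pure NE (the client: 12 ≥ 10; the server: 13 ≥ 11). The server gets 13.
Both v2 is a pure NE (the client: 12 ≥ 11; the server: 12 ≥ 11). The server gets 12.
Both v3 is a pure NE (the client: 10 ≥ 6; the server: 5 ≥ 4). The server gets 5.
Every other cell has a profitable deviation for at least one player. Highest of {13, 12, 5} is 13.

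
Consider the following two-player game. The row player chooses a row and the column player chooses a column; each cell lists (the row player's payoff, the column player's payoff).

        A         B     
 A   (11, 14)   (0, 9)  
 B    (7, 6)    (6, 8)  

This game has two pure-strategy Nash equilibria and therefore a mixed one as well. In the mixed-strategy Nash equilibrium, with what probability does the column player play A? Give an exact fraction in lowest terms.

3/5

The column player's mix q on A must make the row player indifferent between A and B.
The row player's payoff from A: 11q + 0(1−q). From B: 7q + 6(1−q).
Set equal: 4q = 6(1−q) → q = 6/10 = 3/5.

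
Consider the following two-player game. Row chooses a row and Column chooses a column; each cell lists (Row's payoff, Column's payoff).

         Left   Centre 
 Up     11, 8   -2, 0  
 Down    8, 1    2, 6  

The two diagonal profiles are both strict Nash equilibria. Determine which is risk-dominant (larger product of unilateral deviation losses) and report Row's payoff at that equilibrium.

At (Up, Left): Row loses 11 − 8 = 3 by deviating; Column loses 8 − 0 = 8. Product = 3·8 = 24.
At (Down, Centre): Row loses 2 − (-2) = 4 by deviating; Column loses 6 − 1 = 5. Product = 4·5 = 20.
24 > 20, so (Up, Left) is risk-dominant. Row's payoff there is 11.

11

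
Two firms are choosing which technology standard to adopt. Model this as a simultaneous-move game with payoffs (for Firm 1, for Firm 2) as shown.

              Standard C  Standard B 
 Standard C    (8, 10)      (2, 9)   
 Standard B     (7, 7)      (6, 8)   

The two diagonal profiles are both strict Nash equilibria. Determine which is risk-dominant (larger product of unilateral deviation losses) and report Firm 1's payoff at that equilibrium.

At both Standard C: Firm 1 loses 8 − 7 = 1 by deviating; Firm 2 loses 10 − 9 = 1. Product = 1·1 = 1.
At both Standard B: Firm 1 loses 6 − 2 = 4 by deviating; Firm 2 loses 8 − 7 = 1. Product = 4·1 = 4.
4 > 1, so both Standard B is risk-dominant. Firm 1's payoff there is 6.

6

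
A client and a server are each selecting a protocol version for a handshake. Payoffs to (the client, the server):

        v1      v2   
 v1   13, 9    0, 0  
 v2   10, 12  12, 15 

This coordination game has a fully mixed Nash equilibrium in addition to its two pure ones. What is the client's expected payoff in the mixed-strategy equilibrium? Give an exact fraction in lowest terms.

52/5

The server mixes with probability q on v1, chosen so the client is indifferent: 13q + 0(1−q) = 10q + 12(1−q) gives q = 4/5.
The client's expected payoff (from either row, since indifferent) is 13·4/5 + 0·1/5 = 52/5.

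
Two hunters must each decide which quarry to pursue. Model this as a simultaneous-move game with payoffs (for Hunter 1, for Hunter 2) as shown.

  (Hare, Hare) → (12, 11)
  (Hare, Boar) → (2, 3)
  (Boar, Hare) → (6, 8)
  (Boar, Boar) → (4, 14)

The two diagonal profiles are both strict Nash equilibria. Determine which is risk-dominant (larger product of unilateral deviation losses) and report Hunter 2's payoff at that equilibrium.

At both Hare: Hunter 1 loses 12 − 6 = 6 by deviating; Hunter 2 loses 11 − 3 = 8. Product = 6·8 = 48.
At both Boar: Hunter 1 loses 4 − 2 = 2 by deviating; Hunter 2 loses 14 − 8 = 6. Product = 2·6 = 12.
48 > 12, so both Hare is risk-dominant. Hunter 2's payoff there is 11.

11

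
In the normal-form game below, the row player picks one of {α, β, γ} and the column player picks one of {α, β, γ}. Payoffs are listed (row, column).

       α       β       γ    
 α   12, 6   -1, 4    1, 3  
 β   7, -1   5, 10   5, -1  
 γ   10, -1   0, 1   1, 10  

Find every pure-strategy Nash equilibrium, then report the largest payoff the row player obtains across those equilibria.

Both α is a pure NE (the row player: 12 ≥ 10; the column player: 6 ≥ 4). The row player gets 12.
Both β is a pure NE (the row player: 5 ≥ 0; the column player: 10 ≥ -1). The row player gets 5.
Every other cell has a profitable deviation for at least one player. Highest of {12, 5} is 12.

12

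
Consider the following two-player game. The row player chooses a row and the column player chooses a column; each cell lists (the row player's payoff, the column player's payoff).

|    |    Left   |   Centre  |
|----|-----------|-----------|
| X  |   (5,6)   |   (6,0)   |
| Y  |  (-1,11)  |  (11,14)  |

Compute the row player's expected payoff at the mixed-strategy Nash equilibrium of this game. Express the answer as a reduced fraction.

The column player mixes with probability q on Left, chosen so the row player is indifferent: 5q + 6(1−q) = (-1)q + 11(1−q) gives q = 5/11.
The row player's expected payoff (from either row, since indifferent) is 5·5/11 + 6·6/11 = 61/11.

61/11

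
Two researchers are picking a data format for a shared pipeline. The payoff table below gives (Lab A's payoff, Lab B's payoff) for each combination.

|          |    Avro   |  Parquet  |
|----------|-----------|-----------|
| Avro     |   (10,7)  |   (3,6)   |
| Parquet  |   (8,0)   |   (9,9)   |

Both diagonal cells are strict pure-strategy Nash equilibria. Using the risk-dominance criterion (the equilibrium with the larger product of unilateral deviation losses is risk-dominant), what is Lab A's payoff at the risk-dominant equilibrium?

9

At both Avro: Lab A loses 10 − 8 = 2 by deviating; Lab B loses 7 − 6 = 1. Product = 2·1 = 2.
At both Parquet: Lab A loses 9 − 3 = 6 by deviating; Lab B loses 9 − 0 = 9. Product = 6·9 = 54.
54 > 2, so both Parquet is risk-dominant. Lab A's payoff there is 9.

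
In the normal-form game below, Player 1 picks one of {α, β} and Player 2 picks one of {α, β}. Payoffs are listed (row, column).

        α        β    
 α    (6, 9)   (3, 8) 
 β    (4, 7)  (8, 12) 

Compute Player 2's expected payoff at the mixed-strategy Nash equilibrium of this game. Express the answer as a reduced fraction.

Player 1 mixes with probability p on α, chosen so Player 2 is indifferent: 9p + 7(1−p) = 8p + 12(1−p) gives p = 5/6.
Player 2's expected payoff is 9·5/6 + 7·1/6 = 26/3.

26/3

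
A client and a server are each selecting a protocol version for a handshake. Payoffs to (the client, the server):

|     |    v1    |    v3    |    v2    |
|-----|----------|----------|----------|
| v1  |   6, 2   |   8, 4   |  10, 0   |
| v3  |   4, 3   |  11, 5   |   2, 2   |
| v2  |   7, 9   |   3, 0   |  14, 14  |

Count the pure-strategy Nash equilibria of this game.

2

Both v3: the client gets 11 (best alternative 8); the server gets 5 (best alternative 3). Neither deviates — NE.
Both v2: the client gets 14 (best alternative 10); the server gets 14 (best alternative 9). Neither deviates — NE.
Both v1 is not a NE: the client would switch to v2 (7 > 6).
No other cell survives both best-response checks, so there are 2 pure NE.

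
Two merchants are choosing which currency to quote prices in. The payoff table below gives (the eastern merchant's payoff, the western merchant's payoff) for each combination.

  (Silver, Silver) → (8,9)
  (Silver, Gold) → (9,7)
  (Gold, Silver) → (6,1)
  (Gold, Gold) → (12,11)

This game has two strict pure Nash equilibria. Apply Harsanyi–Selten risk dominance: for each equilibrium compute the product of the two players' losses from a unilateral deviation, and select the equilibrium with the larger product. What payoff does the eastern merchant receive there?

12

At both Silver: the eastern merchant loses 8 − 6 = 2 by deviating; the western merchant loses 9 − 7 = 2. Product = 2·2 = 4.
At both Gold: the eastern merchant loses 12 − 9 = 3 by deviating; the western merchant loses 11 − 1 = 10. Product = 3·10 = 30.
30 > 4, so both Gold is risk-dominant. The eastern merchant's payoff there is 12.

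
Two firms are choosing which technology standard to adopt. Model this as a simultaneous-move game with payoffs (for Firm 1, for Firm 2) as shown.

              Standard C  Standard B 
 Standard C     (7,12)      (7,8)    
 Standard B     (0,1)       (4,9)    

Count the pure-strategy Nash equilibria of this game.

1

Both Standard C: Firm 1 gets 7 (best alternative 0); Firm 2 gets 12 (best alternative 8). Neither deviates — NE.
Both Standard B is not a NE: Firm 1 would switch to Standard C (7 > 4).
No other cell survives both best-response checks, so there is 1 pure NE.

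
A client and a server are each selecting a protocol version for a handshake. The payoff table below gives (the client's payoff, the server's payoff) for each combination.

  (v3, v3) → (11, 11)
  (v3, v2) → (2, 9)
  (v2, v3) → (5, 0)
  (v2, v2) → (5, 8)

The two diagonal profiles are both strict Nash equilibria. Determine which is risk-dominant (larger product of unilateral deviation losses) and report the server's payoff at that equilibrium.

At both v3: the client loses 11 − 5 = 6 by deviating; the server loses 11 − 9 = 2. Product = 6·2 = 12.
At both v2: the client loses 5 − 2 = 3 by deviating; the server loses 8 − 0 = 8. Product = 3·8 = 24.
24 > 12, so both v2 is risk-dominant. The server's payoff there is 8.

8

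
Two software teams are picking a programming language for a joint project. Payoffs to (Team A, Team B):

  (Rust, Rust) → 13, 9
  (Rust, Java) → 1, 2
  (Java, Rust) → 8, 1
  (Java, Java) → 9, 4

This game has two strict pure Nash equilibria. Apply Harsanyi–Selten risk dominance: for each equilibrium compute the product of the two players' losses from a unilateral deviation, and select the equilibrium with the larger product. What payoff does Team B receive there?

9

At both Rust: Team A loses 13 − 8 = 5 by deviating; Team B loses 9 − 2 = 7. Product = 5·7 = 35.
At both Java: Team A loses 9 − 1 = 8 by deviating; Team B loses 4 − 1 = 3. Product = 8·3 = 24.
35 > 24, so both Rust is risk-dominant. Team B's payoff there is 9.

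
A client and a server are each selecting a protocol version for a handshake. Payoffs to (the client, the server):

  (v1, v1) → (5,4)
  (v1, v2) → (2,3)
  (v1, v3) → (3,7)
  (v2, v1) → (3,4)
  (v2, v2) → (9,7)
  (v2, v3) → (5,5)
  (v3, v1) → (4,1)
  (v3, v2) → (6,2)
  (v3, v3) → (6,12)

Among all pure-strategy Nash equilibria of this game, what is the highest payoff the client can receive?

9

Both v2 is a pure NE (the client: 9 ≥ 6; the server: 7 ≥ 5). The client gets 9.
Both v3 is a pure NE (the client: 6 ≥ 5; the server: 12 ≥ 2). The client gets 6.
Every other cell has a profitable deviation for at least one player. Highest of {9, 6} is 9.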